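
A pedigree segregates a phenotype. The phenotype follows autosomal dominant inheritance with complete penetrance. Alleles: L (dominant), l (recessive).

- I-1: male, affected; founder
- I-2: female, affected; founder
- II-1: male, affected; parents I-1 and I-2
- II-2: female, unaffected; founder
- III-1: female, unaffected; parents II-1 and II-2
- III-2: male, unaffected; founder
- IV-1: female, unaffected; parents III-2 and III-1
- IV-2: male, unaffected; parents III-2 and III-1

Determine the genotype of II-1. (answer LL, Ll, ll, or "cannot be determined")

Ll

From phenotype alone, II-1 is LL or Ll.
II-1 is affected so carries L and passed l to III-1 (ll), so II-1 is Ll.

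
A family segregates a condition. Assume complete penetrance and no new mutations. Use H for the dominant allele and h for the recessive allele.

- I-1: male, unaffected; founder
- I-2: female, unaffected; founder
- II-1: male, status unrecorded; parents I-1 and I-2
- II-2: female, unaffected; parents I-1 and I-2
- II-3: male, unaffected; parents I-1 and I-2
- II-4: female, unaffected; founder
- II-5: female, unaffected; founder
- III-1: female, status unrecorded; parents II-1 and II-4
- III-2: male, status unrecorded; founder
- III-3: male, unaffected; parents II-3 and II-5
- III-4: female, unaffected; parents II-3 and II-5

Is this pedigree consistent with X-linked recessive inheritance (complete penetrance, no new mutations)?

A consistent assignment under X-linked recessive exists: I-1 X^H Y, I-2 X^H X^H, II-1 X^H Y, II-2 X^H X^H, II-3 X^H Y, II-4 X^H X^H, II-5 X^H X^H, III-1 X^H X^H, III-2 X^H Y, III-3 X^H Y, III-4 X^H X^H.
In this assignment every recorded phenotype matches its genotype and every non-founder's genotype is obtainable from its parents' genotypes, so the pedigree is consistent.

Yes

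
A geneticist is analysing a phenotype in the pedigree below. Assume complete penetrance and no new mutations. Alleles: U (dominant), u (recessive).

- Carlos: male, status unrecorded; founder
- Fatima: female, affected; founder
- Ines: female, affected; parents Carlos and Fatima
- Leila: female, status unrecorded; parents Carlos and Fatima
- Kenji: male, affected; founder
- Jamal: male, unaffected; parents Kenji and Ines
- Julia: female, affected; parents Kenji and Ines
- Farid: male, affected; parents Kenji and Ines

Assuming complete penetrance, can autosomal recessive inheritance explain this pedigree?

No

Under autosomal recessive, Jamal (unaffected, male) cannot arise from Kenji (affected) × Ines (affected).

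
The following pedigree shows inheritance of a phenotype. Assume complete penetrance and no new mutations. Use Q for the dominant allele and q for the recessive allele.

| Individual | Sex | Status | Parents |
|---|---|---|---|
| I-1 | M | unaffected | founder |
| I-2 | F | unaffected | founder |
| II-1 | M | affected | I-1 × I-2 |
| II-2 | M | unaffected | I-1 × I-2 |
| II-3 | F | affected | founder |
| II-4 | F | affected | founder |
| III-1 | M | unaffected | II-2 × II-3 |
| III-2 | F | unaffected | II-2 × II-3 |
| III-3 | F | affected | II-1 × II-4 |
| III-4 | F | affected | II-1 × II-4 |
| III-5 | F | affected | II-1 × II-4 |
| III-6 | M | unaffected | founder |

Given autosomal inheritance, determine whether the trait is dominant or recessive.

recessive

I-1 and I-2 are both unaffected yet have an affected child II-1. Under dominance, an affected child requires at least one affected parent, so the trait cannot be dominant.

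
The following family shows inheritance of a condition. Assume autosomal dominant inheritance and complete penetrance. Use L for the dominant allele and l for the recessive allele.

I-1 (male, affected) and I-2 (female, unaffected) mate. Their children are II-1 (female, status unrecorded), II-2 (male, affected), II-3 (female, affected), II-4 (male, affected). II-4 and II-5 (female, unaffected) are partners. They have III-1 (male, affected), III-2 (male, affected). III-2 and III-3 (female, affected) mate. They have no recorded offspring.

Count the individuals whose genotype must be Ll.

5

Obligate heterozygotes: II-2 is affected so carries L and received l from I-2 (ll), so II-2 is Ll; II-3 is affected so carries L and received l from I-2 (ll), so II-3 is Ll; II-4 is affected so carries L and received l from I-2 (ll), so II-4 is Ll; III-1 is affected so carries L and received l from II-5 (ll), so III-1 is Ll; III-2 is affected so carries L and received l from II-5 (ll), so III-2 is Ll.
Every other individual is either homozygous by phenotype or has at least one consistent homozygous assignment, so the count is 5.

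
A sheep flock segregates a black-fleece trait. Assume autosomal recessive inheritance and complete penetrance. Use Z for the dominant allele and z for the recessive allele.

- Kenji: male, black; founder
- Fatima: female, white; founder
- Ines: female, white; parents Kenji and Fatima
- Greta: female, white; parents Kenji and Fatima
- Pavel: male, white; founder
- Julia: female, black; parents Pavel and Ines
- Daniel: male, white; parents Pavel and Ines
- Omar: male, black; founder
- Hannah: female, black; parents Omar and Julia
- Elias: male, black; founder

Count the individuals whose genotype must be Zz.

3

Obligate heterozygotes: Ines is white so carries Z and received z from Kenji (zz), so Ines is Zz; Greta is white so carries Z and received z from Kenji (zz), so Greta is Zz; Pavel is white so carries Z and passed z to Julia (zz), so Pavel is Zz.
Every other individual is either homozygous by phenotype or has at least one consistent homozygous assignment, so the count is 3.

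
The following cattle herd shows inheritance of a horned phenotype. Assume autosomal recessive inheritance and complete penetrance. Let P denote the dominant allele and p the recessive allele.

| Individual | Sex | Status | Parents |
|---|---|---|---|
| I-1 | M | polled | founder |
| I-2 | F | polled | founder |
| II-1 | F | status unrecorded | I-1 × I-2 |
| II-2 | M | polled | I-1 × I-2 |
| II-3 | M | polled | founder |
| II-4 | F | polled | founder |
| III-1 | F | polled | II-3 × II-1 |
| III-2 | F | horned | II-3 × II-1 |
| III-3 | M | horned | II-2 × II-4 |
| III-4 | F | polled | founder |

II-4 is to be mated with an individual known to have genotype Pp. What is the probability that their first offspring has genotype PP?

II-4 is polled so carries P and passed p to III-3 (pp), so II-4 is Pp.
The cross gives 1/4 PP : 1/2 Pp : 1/4 pp, so P(offspring has genotype PP) = 1/4.

1/4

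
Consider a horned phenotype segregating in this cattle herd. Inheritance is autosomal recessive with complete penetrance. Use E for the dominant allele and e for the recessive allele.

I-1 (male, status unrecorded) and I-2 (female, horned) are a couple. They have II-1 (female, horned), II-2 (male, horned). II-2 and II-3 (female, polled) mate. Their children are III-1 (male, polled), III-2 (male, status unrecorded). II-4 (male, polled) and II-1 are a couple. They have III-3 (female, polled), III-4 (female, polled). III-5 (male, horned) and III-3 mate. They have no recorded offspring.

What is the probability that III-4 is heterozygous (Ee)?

1

III-4 is polled so carries E and received e from II-1 (ee), so III-4 is Ee, giving P(Ee) = 1.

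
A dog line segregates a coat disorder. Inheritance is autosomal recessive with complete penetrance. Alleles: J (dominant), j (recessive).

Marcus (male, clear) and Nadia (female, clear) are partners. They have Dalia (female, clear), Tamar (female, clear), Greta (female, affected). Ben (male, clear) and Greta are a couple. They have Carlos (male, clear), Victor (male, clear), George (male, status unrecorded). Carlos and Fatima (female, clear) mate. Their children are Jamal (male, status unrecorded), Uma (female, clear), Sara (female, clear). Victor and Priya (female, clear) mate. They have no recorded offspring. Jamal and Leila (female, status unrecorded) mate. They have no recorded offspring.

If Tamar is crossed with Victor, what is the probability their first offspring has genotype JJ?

Marcus is clear so carries J and passed j to Greta (jj), so Marcus is Jj.
Nadia is clear so carries J and passed j to Greta (jj), so Nadia is Jj.
Tamar is a clear offspring of Marcus (Jj) × Nadia (Jj), whose cross gives 1/4 JJ : 1/2 Jj : 1/4 jj; conditioning on being clear, Tamar is JJ with probability 1/3, Jj with probability 2/3.
Victor is clear so carries J and received j from Greta (jj), so Victor is Jj.
Summing over parental genotype combinations, P(offspring has genotype JJ) = 1/3·1/2 + 2/3·1/4 = 1/3.

1/3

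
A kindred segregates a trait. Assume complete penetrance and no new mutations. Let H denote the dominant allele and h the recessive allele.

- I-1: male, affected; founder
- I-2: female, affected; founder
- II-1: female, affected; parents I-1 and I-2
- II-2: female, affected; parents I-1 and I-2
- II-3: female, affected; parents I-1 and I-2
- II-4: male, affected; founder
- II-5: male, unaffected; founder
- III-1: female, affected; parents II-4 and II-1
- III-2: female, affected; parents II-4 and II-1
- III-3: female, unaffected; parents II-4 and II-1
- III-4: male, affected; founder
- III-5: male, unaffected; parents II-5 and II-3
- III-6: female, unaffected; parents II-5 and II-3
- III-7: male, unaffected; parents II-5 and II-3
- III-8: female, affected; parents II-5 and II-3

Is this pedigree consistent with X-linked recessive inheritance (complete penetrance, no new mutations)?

No

Under X-linked recessive, III-3 (unaffected, female) cannot arise from II-4 (affected) × II-1 (affected).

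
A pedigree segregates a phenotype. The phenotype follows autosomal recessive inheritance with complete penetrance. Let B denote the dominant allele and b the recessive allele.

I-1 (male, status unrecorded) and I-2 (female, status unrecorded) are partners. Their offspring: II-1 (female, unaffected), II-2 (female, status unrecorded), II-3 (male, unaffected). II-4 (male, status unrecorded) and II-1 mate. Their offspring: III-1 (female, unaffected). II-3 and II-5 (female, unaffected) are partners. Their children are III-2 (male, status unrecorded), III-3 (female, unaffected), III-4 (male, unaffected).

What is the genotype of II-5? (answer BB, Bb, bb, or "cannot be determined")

cannot be determined

II-5's phenotype allows BB or Bb, and no parent or child forces a single allele at both positions; consistent genotype assignments exist with II-5 as BB or Bb.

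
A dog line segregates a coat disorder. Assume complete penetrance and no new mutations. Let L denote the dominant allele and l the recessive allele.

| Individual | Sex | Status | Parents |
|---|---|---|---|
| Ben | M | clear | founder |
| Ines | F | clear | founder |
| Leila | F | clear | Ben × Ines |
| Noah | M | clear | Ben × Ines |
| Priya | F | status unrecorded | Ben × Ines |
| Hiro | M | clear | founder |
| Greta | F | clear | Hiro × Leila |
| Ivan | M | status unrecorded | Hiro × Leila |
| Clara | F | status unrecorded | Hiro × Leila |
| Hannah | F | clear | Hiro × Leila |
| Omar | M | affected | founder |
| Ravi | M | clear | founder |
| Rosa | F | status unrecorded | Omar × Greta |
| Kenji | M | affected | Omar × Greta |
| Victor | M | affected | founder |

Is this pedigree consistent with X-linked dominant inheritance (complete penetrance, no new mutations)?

Under X-linked dominant, Kenji (affected, male) cannot arise from Omar (affected) × Greta (clear).

No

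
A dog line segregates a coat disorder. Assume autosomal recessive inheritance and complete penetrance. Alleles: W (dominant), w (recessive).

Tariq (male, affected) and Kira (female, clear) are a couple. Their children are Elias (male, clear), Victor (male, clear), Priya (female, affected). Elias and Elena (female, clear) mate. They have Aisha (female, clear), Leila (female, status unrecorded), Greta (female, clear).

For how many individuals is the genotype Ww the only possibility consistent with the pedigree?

3

Obligate heterozygotes: Kira is clear so carries W and passed w to Priya (ww), so Kira is Ww; Elias is clear so carries W and received w from Tariq (ww), so Elias is Ww; Victor is clear so carries W and received w from Tariq (ww), so Victor is Ww.
Every other individual is either homozygous by phenotype or has at least one consistent homozygous assignment, so the count is 3.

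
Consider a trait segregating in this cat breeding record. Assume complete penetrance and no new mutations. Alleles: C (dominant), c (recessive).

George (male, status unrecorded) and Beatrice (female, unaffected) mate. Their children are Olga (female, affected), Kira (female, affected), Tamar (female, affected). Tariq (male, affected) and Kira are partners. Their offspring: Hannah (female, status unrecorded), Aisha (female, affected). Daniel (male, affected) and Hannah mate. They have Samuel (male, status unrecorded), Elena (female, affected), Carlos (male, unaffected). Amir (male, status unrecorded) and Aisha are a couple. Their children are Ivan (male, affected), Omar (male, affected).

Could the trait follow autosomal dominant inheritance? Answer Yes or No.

A consistent assignment under autosomal dominant exists: George CC, Beatrice cc, Olga Cc, Kira Cc, Tamar Cc, Tariq CC, Hannah Cc, Aisha CC, Daniel Cc, Amir CC, Samuel CC, Elena CC, Carlos cc, Ivan CC, Omar CC.
In this assignment every recorded phenotype matches its genotype and every non-founder's genotype is obtainable from its parents' genotypes, so the pedigree is consistent.

Yes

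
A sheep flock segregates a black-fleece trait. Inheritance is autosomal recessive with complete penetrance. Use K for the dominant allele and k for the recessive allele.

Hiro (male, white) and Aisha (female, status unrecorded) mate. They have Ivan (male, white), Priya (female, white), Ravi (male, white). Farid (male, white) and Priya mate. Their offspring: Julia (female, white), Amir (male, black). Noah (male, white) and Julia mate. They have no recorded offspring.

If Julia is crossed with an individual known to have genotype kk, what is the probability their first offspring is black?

1/3

Farid is white so carries K and passed k to Amir (kk), so Farid is Kk.
Priya is white so carries K and passed k to Amir (kk), so Priya is Kk.
Julia is a white offspring of Farid (Kk) × Priya (Kk), whose cross gives 1/4 KK : 1/2 Kk : 1/4 kk; conditioning on being white, Julia is KK with probability 1/3, Kk with probability 2/3.
Summing over parental genotype combinations, P(offspring is black) = 2/3·1/2 = 1/3.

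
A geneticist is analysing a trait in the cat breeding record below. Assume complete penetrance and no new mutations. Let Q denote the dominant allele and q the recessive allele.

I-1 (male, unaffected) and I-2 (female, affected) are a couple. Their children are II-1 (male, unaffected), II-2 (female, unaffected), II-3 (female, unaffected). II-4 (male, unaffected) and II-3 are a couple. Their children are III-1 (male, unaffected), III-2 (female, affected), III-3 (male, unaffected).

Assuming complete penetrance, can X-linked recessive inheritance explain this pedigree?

Under X-linked recessive, II-1 (unaffected, male) cannot arise from I-1 (unaffected) × I-2 (affected).

No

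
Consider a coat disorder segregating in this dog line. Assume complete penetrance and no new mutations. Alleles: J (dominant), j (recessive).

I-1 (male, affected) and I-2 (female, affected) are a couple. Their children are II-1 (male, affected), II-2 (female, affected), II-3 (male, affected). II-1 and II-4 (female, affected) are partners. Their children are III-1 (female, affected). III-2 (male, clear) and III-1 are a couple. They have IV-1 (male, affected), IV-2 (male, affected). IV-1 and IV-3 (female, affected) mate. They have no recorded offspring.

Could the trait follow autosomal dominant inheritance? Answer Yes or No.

A consistent assignment under autosomal dominant exists: I-1 JJ, I-2 JJ, II-1 JJ, II-2 JJ, II-3 JJ, II-4 JJ, III-1 JJ, III-2 jj, IV-1 Jj, IV-2 Jj, IV-3 JJ.
In this assignment every recorded phenotype matches its genotype and every non-founder's genotype is obtainable from its parents' genotypes, so the pedigree is consistent.

Yes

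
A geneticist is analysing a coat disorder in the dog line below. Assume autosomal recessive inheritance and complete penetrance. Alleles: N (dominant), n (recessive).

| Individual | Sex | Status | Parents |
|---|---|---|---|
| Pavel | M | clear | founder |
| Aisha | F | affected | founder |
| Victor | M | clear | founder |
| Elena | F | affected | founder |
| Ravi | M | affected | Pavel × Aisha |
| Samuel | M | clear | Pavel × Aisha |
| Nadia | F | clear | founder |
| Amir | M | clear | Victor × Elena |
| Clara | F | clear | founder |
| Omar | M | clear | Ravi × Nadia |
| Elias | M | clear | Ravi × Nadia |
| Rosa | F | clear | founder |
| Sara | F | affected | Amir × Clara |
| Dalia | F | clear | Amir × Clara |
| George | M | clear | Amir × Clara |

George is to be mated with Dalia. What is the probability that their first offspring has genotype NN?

4/9

Amir is clear so carries N and received n from Elena (nn), so Amir is Nn.
Clara is clear so carries N and passed n to Sara (nn), so Clara is Nn.
George is a clear offspring of Amir (Nn) × Clara (Nn), whose cross gives 1/4 NN : 1/2 Nn : 1/4 nn; conditioning on being clear, George is NN with probability 1/3, Nn with probability 2/3.
Dalia is a clear offspring of Amir (Nn) × Clara (Nn), whose cross gives 1/4 NN : 1/2 Nn : 1/4 nn; conditioning on being clear, Dalia is NN with probability 1/3, Nn with probability 2/3.
Summing over parental genotype combinations, P(offspring has genotype NN) = 1/9·1 + 2/9·1/2 + 2/9·1/2 + 4/9·1/4 = 4/9.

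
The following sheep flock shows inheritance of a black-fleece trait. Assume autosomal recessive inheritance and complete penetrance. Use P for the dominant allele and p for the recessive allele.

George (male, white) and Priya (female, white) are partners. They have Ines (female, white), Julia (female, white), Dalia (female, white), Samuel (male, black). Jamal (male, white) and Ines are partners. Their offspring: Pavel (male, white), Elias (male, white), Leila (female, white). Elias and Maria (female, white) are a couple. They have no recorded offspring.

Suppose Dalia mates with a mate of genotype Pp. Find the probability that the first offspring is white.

George is white so carries P and passed p to Samuel (pp), so George is Pp.
Priya is white so carries P and passed p to Samuel (pp), so Priya is Pp.
Dalia is a white offspring of George (Pp) × Priya (Pp), whose cross gives 1/4 PP : 1/2 Pp : 1/4 pp; conditioning on being white, Dalia is PP with probability 1/3, Pp with probability 2/3.
Summing over parental genotype combinations, P(offspring is white) = 1/3·1 + 2/3·3/4 = 5/6.

5/6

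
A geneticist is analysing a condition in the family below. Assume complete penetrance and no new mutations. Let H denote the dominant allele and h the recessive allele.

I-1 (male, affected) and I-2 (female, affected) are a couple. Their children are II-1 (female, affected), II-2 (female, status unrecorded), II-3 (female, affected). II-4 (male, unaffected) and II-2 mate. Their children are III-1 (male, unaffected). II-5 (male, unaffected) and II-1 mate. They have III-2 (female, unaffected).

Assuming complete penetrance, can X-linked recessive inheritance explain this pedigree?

No

No assignment of genotypes under X-linked recessive satisfies every parent–offspring relationship, so the pedigree is inconsistent.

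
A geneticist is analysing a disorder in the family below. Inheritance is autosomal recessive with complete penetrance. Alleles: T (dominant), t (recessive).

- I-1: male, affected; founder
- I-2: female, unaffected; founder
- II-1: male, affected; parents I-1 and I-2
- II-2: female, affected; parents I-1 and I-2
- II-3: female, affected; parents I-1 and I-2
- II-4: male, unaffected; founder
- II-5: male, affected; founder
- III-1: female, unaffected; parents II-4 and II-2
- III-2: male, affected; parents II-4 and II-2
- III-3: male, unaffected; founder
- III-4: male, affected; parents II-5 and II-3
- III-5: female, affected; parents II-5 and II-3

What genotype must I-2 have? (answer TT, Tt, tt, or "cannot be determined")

Tt

From phenotype alone, I-2 is TT or Tt.
I-2 is unaffected so carries T and passed t to II-1 (tt), so I-2 is Tt.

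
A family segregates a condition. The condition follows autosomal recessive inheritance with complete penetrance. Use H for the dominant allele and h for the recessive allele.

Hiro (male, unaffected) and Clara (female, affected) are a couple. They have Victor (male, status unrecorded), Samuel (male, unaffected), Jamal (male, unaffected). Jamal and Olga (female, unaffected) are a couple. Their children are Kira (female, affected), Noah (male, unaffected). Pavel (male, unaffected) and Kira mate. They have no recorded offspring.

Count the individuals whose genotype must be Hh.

3

Obligate heterozygotes: Samuel is unaffected so carries H and received h from Clara (hh), so Samuel is Hh; Jamal is unaffected so carries H and received h from Clara (hh), so Jamal is Hh; Olga is unaffected so carries H and passed h to Kira (hh), so Olga is Hh.
Every other individual is either homozygous by phenotype or has at least one consistent homozygous assignment, so the count is 3.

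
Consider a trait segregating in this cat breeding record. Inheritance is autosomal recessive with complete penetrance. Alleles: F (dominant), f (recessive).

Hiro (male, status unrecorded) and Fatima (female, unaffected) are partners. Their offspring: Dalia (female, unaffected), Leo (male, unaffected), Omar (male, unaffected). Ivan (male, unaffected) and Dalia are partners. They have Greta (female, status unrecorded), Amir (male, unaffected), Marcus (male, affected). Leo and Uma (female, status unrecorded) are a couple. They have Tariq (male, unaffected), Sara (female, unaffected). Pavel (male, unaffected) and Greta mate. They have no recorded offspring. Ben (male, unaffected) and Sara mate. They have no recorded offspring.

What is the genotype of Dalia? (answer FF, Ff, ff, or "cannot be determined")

From phenotype alone, Dalia is FF or Ff.
Dalia is unaffected so carries F and passed f to Marcus (ff), so Dalia is Ff.

Ff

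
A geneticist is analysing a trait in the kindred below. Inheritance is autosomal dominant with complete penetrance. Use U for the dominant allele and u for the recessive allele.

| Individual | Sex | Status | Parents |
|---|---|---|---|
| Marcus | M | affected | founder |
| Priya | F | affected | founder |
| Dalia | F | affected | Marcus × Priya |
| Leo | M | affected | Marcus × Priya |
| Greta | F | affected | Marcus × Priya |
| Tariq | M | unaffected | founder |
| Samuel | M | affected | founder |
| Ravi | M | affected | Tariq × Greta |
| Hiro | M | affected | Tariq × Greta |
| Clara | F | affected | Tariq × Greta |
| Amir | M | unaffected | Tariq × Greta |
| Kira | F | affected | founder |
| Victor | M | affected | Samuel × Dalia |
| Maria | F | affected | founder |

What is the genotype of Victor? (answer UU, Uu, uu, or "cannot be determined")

cannot be determined

Victor's phenotype allows UU or Uu, and no parent or child forces a single allele at both positions; consistent genotype assignments exist with Victor as UU or Uu.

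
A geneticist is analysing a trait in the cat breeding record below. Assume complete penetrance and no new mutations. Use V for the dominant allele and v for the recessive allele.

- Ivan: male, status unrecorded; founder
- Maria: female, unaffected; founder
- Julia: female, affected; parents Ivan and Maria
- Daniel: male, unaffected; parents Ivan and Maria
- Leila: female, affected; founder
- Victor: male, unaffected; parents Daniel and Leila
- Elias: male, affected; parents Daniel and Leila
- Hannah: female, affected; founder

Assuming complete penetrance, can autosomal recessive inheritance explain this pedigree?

Yes

A consistent assignment under autosomal recessive exists: Ivan Vv, Maria Vv, Julia vv, Daniel Vv, Leila vv, Victor Vv, Elias vv, Hannah vv.
In this assignment every recorded phenotype matches its genotype and every non-founder's genotype is obtainable from its parents' genotypes, so the pedigree is consistent.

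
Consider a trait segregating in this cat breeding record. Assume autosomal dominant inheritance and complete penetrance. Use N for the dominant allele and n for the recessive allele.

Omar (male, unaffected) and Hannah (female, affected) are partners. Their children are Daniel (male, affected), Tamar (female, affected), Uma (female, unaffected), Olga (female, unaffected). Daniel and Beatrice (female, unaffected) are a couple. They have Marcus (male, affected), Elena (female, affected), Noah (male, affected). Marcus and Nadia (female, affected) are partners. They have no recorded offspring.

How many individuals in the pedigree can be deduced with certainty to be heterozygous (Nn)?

Obligate heterozygotes: Hannah is affected so carries N and passed n to Uma (nn), so Hannah is Nn; Daniel is affected so carries N and received n from Omar (nn), so Daniel is Nn; Tamar is affected so carries N and received n from Omar (nn), so Tamar is Nn; Marcus is affected so carries N and received n from Beatrice (nn), so Marcus is Nn; Elena is affected so carries N and received n from Beatrice (nn), so Elena is Nn; Noah is affected so carries N and received n from Beatrice (nn), so Noah is Nn.
Every other individual is either homozygous by phenotype or has at least one consistent homozygous assignment, so the count is 6.

6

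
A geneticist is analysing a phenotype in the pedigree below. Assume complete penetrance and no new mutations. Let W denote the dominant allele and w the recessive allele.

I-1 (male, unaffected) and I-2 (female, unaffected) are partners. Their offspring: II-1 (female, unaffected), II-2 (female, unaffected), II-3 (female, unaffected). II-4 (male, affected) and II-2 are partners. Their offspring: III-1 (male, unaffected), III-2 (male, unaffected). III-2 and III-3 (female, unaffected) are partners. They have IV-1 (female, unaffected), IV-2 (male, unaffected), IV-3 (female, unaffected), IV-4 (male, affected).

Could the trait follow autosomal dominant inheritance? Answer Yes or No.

No

Under autosomal dominant, IV-4 (affected, male) cannot arise from III-2 (unaffected) × III-3 (unaffected).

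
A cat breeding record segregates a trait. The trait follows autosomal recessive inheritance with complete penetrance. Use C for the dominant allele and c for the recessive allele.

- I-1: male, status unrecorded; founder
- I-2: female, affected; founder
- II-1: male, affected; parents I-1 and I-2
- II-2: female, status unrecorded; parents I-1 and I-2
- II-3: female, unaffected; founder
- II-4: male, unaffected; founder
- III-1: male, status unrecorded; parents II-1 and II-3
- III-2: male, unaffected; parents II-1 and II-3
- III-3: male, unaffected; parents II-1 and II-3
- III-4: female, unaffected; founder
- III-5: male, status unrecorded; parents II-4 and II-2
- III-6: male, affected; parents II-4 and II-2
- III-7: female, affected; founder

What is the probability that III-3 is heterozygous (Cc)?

III-3 is unaffected so carries C and received c from II-1 (cc), so III-3 is Cc, giving P(Cc) = 1.

1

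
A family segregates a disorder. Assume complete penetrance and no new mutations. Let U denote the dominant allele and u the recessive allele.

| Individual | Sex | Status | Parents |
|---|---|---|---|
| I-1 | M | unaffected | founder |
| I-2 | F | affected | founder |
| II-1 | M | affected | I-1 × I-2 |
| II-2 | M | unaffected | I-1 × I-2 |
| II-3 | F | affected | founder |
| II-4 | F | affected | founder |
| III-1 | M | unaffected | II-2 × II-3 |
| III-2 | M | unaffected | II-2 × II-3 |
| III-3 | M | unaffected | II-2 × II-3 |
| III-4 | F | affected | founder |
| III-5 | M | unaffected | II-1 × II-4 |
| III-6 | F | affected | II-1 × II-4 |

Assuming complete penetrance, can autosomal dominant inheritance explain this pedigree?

A consistent assignment under autosomal dominant exists: I-1 uu, I-2 Uu, II-1 Uu, II-2 uu, II-3 Uu, II-4 Uu, III-1 uu, III-2 uu, III-3 uu, III-4 UU, III-5 uu, III-6 UU.
In this assignment every recorded phenotype matches its genotype and every non-founder's genotype is obtainable from its parents' genotypes, so the pedigree is consistent.

Yes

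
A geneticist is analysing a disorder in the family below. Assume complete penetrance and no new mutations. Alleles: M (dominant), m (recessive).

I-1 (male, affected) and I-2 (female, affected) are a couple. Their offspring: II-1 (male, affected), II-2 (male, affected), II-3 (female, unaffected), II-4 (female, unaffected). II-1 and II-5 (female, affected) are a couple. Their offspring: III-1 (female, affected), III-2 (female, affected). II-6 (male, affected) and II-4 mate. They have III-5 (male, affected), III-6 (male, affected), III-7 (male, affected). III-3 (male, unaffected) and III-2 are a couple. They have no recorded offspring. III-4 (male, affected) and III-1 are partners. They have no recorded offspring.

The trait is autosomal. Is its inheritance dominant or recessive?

I-1 and I-2 are both affected yet have an unaffected child II-3. Under a recessive model two affected parents are homozygous and every child would be affected, so the trait cannot be recessive.

dominant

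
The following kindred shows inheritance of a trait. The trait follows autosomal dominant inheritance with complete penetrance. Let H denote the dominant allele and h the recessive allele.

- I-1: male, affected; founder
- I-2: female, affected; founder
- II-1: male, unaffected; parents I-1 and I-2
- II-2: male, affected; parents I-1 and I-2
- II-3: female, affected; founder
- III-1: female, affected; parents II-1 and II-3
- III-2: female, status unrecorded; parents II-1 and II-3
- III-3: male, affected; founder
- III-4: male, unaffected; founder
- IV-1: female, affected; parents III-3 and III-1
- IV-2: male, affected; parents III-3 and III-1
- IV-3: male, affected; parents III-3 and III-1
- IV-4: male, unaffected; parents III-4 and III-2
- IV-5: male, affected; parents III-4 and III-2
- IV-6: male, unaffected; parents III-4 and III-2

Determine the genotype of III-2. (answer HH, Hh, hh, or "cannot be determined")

From phenotype alone, III-2 is HH or Hh or hh.
III-2 passed H to IV-5 (Hh, whose h came from III-4) and received h from II-1 (hh), so III-2 is Hh.

Hh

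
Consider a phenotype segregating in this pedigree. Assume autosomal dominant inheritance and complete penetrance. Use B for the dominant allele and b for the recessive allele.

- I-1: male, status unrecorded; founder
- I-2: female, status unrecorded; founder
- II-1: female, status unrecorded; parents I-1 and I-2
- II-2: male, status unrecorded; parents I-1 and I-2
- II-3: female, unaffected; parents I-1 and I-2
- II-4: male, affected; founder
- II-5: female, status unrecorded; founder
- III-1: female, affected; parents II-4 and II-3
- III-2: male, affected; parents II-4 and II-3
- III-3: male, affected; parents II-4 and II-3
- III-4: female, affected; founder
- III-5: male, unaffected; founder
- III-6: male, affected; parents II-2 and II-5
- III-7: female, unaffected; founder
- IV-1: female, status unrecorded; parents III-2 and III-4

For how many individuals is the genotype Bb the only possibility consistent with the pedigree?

Obligate heterozygotes: III-1 is affected so carries B and received b from II-3 (bb), so III-1 is Bb; III-2 is affected so carries B and received b from II-3 (bb), so III-2 is Bb; III-3 is affected so carries B and received b from II-3 (bb), so III-3 is Bb.
Every other individual is either homozygous by phenotype or has at least one consistent homozygous assignment, so the count is 3.

3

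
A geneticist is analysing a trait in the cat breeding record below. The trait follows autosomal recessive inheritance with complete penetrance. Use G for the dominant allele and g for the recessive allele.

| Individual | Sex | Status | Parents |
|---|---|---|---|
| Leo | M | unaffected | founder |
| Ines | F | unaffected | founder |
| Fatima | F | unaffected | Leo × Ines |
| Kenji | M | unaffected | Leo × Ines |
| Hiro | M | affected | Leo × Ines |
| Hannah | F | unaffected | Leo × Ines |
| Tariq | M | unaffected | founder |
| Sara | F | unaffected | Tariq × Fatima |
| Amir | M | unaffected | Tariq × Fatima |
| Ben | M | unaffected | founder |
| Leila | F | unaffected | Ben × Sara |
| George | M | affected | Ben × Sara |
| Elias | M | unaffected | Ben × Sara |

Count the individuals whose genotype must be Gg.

4

Obligate heterozygotes: Leo is unaffected so carries G and passed g to Hiro (gg), so Leo is Gg; Ines is unaffected so carries G and passed g to Hiro (gg), so Ines is Gg; Sara is unaffected so carries G and passed g to George (gg), so Sara is Gg; Ben is unaffected so carries G and passed g to George (gg), so Ben is Gg.
Every other individual is either homozygous by phenotype or has at least one consistent homozygous assignment, so the count is 4.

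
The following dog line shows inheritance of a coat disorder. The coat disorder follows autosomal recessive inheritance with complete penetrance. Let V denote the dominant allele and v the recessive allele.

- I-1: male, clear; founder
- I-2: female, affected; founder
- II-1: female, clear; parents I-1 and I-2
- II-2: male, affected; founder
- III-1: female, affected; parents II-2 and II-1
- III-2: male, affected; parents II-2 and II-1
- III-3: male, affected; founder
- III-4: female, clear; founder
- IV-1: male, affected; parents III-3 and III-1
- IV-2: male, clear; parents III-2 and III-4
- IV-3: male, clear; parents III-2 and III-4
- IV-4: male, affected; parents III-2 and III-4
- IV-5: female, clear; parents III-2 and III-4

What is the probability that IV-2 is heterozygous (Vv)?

IV-2 is clear so carries V and received v from III-2 (vv), so IV-2 is Vv, giving P(Vv) = 1.

1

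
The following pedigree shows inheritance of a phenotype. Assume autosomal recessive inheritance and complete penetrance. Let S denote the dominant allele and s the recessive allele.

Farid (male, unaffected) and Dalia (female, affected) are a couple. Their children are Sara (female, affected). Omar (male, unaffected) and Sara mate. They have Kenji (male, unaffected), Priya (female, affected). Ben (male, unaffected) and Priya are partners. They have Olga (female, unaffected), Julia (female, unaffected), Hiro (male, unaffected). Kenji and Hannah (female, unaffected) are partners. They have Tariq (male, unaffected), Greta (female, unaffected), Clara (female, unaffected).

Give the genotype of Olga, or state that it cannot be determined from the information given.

From phenotype alone, Olga is SS or Ss.
Olga is unaffected so carries S and received s from Priya (ss), so Olga is Ss.

Ss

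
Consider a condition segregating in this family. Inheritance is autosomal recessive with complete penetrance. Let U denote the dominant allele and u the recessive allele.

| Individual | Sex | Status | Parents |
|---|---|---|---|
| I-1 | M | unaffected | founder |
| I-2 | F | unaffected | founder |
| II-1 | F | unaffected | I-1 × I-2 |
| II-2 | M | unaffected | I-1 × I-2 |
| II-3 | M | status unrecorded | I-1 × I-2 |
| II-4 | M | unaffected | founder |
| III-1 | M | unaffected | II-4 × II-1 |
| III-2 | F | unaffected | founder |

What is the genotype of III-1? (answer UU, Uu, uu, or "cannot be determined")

III-1's phenotype allows UU or Uu, and no parent or child forces a single allele at both positions; consistent genotype assignments exist with III-1 as UU or Uu.

cannot be determined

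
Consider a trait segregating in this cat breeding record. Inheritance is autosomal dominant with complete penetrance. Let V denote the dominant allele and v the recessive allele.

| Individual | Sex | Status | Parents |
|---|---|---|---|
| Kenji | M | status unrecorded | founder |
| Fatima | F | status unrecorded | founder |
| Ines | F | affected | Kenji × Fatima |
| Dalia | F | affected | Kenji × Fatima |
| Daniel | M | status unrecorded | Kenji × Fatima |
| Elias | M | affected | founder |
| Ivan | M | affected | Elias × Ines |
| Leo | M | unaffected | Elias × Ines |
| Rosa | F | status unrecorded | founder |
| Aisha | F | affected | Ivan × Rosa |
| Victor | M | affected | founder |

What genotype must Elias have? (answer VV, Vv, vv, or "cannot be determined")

Vv

From phenotype alone, Elias is VV or Vv.
Elias is affected so carries V and passed v to Leo (vv), so Elias is Vv.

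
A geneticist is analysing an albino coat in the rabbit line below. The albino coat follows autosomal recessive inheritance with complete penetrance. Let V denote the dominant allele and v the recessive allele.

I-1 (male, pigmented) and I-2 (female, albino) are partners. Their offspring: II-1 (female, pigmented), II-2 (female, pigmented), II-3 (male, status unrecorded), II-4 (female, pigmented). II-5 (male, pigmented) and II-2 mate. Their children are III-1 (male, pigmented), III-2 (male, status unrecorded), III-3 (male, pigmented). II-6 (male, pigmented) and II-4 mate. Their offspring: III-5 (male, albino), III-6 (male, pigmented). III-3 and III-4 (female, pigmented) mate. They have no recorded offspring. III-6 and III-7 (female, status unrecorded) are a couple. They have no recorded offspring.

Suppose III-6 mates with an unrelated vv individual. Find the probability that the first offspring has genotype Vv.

2/3

II-6 is pigmented so carries V and passed v to III-5 (vv), so II-6 is Vv.
II-4 is pigmented so carries V and received v from I-2 (vv), so II-4 is Vv.
III-6 is a pigmented offspring of II-6 (Vv) × II-4 (Vv), whose cross gives 1/4 VV : 1/2 Vv : 1/4 vv; conditioning on being pigmented, III-6 is VV with probability 1/3, Vv with probability 2/3.
Summing over parental genotype combinations, P(offspring has genotype Vv) = 1/3·1 + 2/3·1/2 = 2/3.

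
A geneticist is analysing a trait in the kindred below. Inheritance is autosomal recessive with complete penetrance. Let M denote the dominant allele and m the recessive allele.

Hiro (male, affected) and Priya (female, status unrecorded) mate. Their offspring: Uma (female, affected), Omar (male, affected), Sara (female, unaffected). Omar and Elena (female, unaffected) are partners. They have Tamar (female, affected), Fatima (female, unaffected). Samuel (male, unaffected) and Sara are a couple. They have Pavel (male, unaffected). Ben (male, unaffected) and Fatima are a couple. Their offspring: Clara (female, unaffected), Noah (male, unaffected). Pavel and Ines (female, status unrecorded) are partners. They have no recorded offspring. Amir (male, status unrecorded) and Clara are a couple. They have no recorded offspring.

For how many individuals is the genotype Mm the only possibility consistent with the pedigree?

Obligate heterozygotes: Priya passed M to Sara (Mm, whose m came from Hiro) and passed m to Uma (mm), so Priya is Mm; Sara is unaffected so carries M and received m from Hiro (mm), so Sara is Mm; Elena is unaffected so carries M and passed m to Tamar (mm), so Elena is Mm; Fatima is unaffected so carries M and received m from Omar (mm), so Fatima is Mm.
Every other individual is either homozygous by phenotype or has at least one consistent homozygous assignment, so the count is 4.

4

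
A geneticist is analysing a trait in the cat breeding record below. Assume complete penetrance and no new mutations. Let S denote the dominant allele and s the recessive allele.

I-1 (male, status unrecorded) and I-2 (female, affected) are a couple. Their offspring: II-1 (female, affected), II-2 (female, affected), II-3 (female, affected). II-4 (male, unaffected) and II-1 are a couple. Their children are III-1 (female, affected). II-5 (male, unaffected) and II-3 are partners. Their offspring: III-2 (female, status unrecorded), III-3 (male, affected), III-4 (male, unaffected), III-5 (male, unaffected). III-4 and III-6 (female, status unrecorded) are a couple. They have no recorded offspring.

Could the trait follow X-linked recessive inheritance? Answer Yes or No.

No

Under X-linked recessive, III-1 (affected, female) cannot arise from II-4 (unaffected) × II-1 (affected).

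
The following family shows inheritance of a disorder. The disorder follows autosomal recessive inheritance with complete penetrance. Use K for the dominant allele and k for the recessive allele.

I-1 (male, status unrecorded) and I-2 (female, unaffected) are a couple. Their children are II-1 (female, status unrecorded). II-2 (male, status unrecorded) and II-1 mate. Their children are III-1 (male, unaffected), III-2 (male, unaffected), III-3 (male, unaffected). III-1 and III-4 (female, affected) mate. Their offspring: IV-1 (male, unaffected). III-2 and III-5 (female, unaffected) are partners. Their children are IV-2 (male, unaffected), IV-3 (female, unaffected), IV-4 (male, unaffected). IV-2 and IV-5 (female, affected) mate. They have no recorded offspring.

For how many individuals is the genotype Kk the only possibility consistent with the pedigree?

Obligate heterozygotes: IV-1 is unaffected so carries K and received k from III-4 (kk), so IV-1 is Kk.
Every other individual is either homozygous by phenotype or has at least one consistent homozygous assignment, so the count is 1.

1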